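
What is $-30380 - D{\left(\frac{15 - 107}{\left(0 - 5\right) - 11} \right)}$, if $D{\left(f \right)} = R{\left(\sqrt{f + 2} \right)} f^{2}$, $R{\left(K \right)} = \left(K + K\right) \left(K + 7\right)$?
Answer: $- \frac{988559}{32} - \frac{3703 \sqrt{31}}{16} \approx -32181.0$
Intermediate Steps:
$R{\left(K \right)} = 2 K \left(7 + K\right)$
$D{\left(f \right)} = 2 f^{2} \sqrt{2 + f} \left(7 + \sqrt{2 + f}\right)$ ($D{\left(f \right)} = 2 \sqrt{f + 2} \left(7 + \sqrt{f + 2}\right) f^{2} = 2 \sqrt{2 + f} \left(7 + \sqrt{2 + f}\right) f^{2} = 2 f^{2} \sqrt{2 + f} \left(7 + \sqrt{2 + f}\right)$)
$-30380 - D{\left(\frac{15 - 107}{\left(0 - 5\right) - 11} \right)} = -30380 - 2 \left(\frac{15 - 107}{\left(0 - 5\right) - 11}\right)^{2} \left(2 + \frac{15 - 107}{\left(0 - 5\right) - 11} + 7 \sqrt{2 + \frac{15 - 107}{\left(0 - 5\right) - 11}}\right) = -30380 - 2 \left(- \frac{92}{-5 - 11}\right)^{2} \left(2 - \frac{92}{-5 - 11} + 7 \sqrt{2 - \frac{92}{-5 - 11}}\right) = -30380 - 2 \left(- \frac{92}{-16}\right)^{2} \left(2 - \frac{92}{-16} + 7 \sqrt{2 - \frac{92}{-16}}\right) = -30380 - 2 \left(\left(-92\right) \left(- \frac{1}{16}\right)\right)^{2} \left(2 - - \frac{23}{4} + 7 \sqrt{2 - - \frac{23}{4}}\right) = -30380 - 2 \left(\frac{23}{4}\right)^{2} \left(2 + \frac{23}{4} + 7 \sqrt{2 + \frac{23}{4}}\right) = -30380 - 2 \cdot \frac{529}{16} \left(2 + \frac{23}{4} + 7 \sqrt{\frac{31}{4}}\right) = -30380 - 2 \cdot \frac{529}{16} \left(2 + \frac{23}{4} + 7 \frac{\sqrt{31}}{2}\right) = -30380 - 2 \cdot \frac{529}{16} \left(2 + \frac{23}{4} + \frac{7 \sqrt{31}}{2}\right) = -30380 - 2 \cdot \frac{529}{16} \left(\frac{31}{4} + \frac{7 \sqrt{31}}{2}\right) = -30380 - \left(\frac{16399}{32} + \frac{3703 \sqrt{31}}{16}\right) = - \frac{988559}{32} - \frac{3703 \sqrt{31}}{16}$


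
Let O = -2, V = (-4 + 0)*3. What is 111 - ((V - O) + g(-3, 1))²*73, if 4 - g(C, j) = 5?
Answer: -8722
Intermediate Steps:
g(C, j) = -1 (g(C, j) = 4 - 1*5 = 4 - 5 = -1)
V = -12 (V = -4*3 = -12)
111 - ((V - O) + g(-3, 1))²*73 = 111 - ((-12 - 1*(-2)) - 1)²*73 = 111 - ((-12 + 2) - 1)²*73 = 111 - (-10 - 1)²*73 = 111 - 1*(-11)²*73 = 111 - 1*121*73 = 111 - 121*73 = 111 - 8833 = -8722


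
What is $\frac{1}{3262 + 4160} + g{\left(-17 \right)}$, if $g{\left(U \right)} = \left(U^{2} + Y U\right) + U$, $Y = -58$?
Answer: $\frac{9336877}{7422} \approx 1258.0$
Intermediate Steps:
$g{\left(U \right)} = U^{2} - 57 U$ ($g{\left(U \right)} = \left(U^{2} - 58 U\right) + U = U^{2} - 57 U$)
$\frac{1}{3262 + 4160} + g{\left(-17 \right)} = \frac{1}{3262 + 4160} - 17 \left(-57 - 17\right) = \frac{1}{7422} - -1258 = \frac{1}{7422} + 1258 = \frac{9336877}{7422}$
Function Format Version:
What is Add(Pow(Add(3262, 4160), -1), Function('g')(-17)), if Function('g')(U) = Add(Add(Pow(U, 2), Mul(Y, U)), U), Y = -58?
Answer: Rational(9336877, 7422) ≈ 1258.0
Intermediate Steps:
Function('g')(U) = Add(Pow(U, 2), Mul(-57, U)) (Function('g')(U) = Add(Add(Pow(U, 2), Mul(-58, U)), U) = Add(Pow(U, 2), Mul(-57, U)))
Add(Pow(Add(3262, 4160), -1), Function('g')(-17)) = Add(Pow(Add(3262, 4160), -1), Mul(-17, Add(-57, -17))) = Add(Pow(7422, -1), Mul(-17, -74)) = Add(Rational(1, 7422), 1258) = Rational(9336877, 7422)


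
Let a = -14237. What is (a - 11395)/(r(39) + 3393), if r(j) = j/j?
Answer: -12816/1697 ≈ -7.5522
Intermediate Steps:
r(j) = 1
(a - 11395)/(r(39) + 3393) = (-14237 - 11395)/(1 + 3393) = -25632/3394 = -25632*1/3394 = -12816/1697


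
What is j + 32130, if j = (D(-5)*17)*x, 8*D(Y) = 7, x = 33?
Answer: 260967/8 ≈ 32621.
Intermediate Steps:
D(Y) = 7/8 (D(Y) = (1/8)*7 = 7/8)
j = 3927/8 (j = ((7/8)*17)*33 = (119/8)*33 = 3927/8 ≈ 490.88)
j + 32130 = 3927/8 + 32130 = 260967/8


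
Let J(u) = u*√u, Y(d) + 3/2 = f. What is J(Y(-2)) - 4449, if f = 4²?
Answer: -4449 + 29*√58/4 ≈ -4393.8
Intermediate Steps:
f = 16
Y(d) = 29/2 (Y(d) = -3/2 + 16 = 29/2)
J(u) = u^(3/2)
J(Y(-2)) - 4449 = (29/2)^(3/2) - 4449 = 29*√58/4 - 4449 = -4449 + 29*√58/4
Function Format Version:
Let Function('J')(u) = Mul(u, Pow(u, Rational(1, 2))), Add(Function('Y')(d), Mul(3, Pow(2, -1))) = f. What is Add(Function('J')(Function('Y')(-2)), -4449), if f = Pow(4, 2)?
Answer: Add(-4449, Mul(Rational(29, 4), Pow(58, Rational(1, 2)))) ≈ -4393.8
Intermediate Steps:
f = 16
Function('Y')(d) = Rational(29, 2) (Function('Y')(d) = Add(Rational(-3, 2), 16) = Rational(29, 2))
Function('J')(u) = Pow(u, Rational(3, 2))
Add(Function('J')(Function('Y')(-2)), -4449) = Add(Pow(Rational(29, 2), Rational(3, 2)), -4449) = Add(Mul(Rational(29, 4), Pow(58, Rational(1, 2))), -4449) = Add(-4449, Mul(Rational(29, 4), Pow(58, Rational(1, 2))))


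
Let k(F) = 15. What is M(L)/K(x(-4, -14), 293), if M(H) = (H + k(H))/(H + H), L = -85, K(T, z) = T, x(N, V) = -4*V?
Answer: 1/136 ≈ 0.0073529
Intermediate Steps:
M(H) = (15 + H)/(2*H) (M(H) = (H + 15)/(H + H) = (15 + H)/((2*H)) = (15 + H)*(1/(2*H)) = (15 + H)/(2*H))
M(L)/K(x(-4, -14), 293) = ((1/2)*(15 - 85)/(-85))/((-4*(-14))) = ((1/2)*(-1/85)*(-70))/56 = (7/17)*(1/56) = 1/136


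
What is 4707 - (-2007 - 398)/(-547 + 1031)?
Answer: 2280593/484 ≈ 4712.0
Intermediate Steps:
4707 - (-2007 - 398)/(-547 + 1031) = 4707 - (-2405)/484 = 4707 - 1*(-2405/484) = 4707 + 2405/484 = 2280593/484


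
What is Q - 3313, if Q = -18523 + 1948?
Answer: -19888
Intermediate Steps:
Q = -16575
Q - 3313 = -16575 - 3313 = -19888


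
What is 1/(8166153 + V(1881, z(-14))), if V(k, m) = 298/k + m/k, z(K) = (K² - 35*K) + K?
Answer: 1881/15360534763 ≈ 1.2246e-7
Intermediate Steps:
z(K) = K² - 34*K
1/(8166153 + V(1881, z(-14))) = 1/(8166153 + (298 - 14*(-34 - 14))/1881) = 1/(8166153 + (298 - 14*(-48))/1881) = 1/(8166153 + (298 + 672)/1881) = 1/(8166153 + (1/1881)*970) = 1/(8166153 + 970/1881) = 1/(15360534763/1881) = 1881/15360534763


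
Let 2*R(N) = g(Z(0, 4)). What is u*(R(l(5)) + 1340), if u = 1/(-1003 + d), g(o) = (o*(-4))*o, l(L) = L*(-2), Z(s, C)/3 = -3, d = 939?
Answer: -589/32 ≈ -18.406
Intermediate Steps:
Z(s, C) = -9 (Z(s, C) = 3*(-3) = -9)
l(L) = -2*L
g(o) = -4*o² (g(o) = (-4*o)*o = -4*o²)
R(N) = -162 (R(N) = (-4*(-9)²)/2 = (-4*81)/2 = (½)*(-324) = -162)
u = -1/64 (u = 1/(-1003 + 939) = 1/(-64) = -1/64 ≈ -0.015625)
u*(R(l(5)) + 1340) = -(-162 + 1340)/64 = -1/64*1178 = -589/32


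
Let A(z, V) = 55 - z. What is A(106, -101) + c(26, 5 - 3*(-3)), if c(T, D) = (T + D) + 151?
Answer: 140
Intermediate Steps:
c(T, D) = 151 + D + T (c(T, D) = (D + T) + 151 = 151 + D + T)
A(106, -101) + c(26, 5 - 3*(-3)) = (55 - 1*106) + (151 + (5 - 3*(-3)) + 26) = (55 - 106) + (151 + (5 + 9) + 26) = -51 + (151 + 14 + 26) = -51 + 191 = 140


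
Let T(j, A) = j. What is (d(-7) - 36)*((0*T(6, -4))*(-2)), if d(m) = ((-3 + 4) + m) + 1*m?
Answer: 0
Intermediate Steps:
d(m) = 1 + 2*m (d(m) = (1 + m) + m = 1 + 2*m)
(d(-7) - 36)*((0*T(6, -4))*(-2)) = ((1 + 2*(-7)) - 36)*((0*6)*(-2)) = ((1 - 14) - 36)*(0*(-2)) = (-13 - 36)*0 = -49*0 = 0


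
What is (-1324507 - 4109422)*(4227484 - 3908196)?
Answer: -1734988322552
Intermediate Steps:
(-1324507 - 4109422)*(4227484 - 3908196) = -5433929*319288 = -1734988322552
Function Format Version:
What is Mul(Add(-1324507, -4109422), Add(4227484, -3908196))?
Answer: -1734988322552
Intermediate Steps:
Mul(Add(-1324507, -4109422), Add(4227484, -3908196)) = Mul(-5433929, 319288) = -1734988322552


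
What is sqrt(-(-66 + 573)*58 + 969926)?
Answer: 2*sqrt(235130) ≈ 969.80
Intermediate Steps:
sqrt(-(-66 + 573)*58 + 969926) = sqrt(-507*58 + 969926) = sqrt(-1*29406 + 969926) = sqrt(-29406 + 969926) = sqrt(940520) = 2*sqrt(235130)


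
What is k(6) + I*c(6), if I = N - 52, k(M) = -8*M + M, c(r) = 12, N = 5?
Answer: -606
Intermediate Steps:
k(M) = -7*M
I = -47 (I = 5 - 52 = -47)
k(6) + I*c(6) = -7*6 - 47*12 = -42 - 564 = -606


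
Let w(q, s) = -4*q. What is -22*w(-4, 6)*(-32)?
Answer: 11264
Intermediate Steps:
-22*w(-4, 6)*(-32) = -(-88)*(-4)*(-32) = -22*16*(-32) = -352*(-32) = 11264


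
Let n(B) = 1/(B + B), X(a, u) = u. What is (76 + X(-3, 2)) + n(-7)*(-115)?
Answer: 1207/14 ≈ 86.214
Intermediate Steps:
n(B) = 1/(2*B)
(76 + X(-3, 2)) + n(-7)*(-115) = (76 + 2) + ((½)/(-7))*(-115) = 78 + ((½)*(-⅐))*(-115) = 78 - 1/14*(-115) = 78 + 115/14 = 1207/14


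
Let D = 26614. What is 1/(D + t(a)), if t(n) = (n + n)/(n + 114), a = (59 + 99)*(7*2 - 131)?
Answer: 1531/40749115 ≈ 3.7571e-5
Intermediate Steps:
a = -18486 (a = 158*(14 - 131) = 158*(-117) = -18486)
t(n) = 2*n/(114 + n) (t(n) = (2*n)/(114 + n) = 2*n/(114 + n))
1/(D + t(a)) = 1/(26614 + 2*(-18486)/(114 - 18486)) = 1/(26614 + 2*(-18486)/(-18372)) = 1/(26614 + 2*(-18486)*(-1/18372)) = 1/(26614 + 3081/1531) = 1/(40749115/1531) = 1531/40749115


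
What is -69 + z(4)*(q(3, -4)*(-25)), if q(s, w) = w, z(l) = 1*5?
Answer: 431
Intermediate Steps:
z(l) = 5
-69 + z(4)*(q(3, -4)*(-25)) = -69 + 5*(-4*(-25)) = -69 + 5*100 = -69 + 500 = 431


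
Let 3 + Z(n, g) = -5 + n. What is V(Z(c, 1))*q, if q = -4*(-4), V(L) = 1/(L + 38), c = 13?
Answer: 16/43 ≈ 0.37209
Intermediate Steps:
Z(n, g) = -8 + n (Z(n, g) = -3 + (-5 + n) = -8 + n)
V(L) = 1/(38 + L)
q = 16
V(Z(c, 1))*q = 16/(38 + (-8 + 13)) = 16/(38 + 5) = 16/43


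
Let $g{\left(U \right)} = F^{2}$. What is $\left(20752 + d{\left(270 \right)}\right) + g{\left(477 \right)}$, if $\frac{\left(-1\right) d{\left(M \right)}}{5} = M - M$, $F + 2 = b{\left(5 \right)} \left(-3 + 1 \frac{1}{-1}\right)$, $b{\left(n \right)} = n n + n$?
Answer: $35636$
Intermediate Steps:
$b{\left(n \right)} = n + n^{2}$ ($b{\left(n \right)} = n^{2} + n = n + n^{2}$)
$F = -122$ ($F = -2 + 5 \left(1 + 5\right) \left(-3 + 1 \frac{1}{-1}\right) = -2 + 5 \cdot 6 \left(-3 + 1 \left(-1\right)\right) = -2 + 30 \left(-3 - 1\right) = -2 + 30 \left(-4\right) = -2 - 120 = -122$)
$d{\left(M \right)} = 0$ ($d{\left(M \right)} = - 5 \left(M - M\right) = \left(-5\right) 0 = 0$)
$g{\left(U \right)} = 14884$ ($g{\left(U \right)} = \left(-122\right)^{2} = 14884$)
$\left(20752 + d{\left(270 \right)}\right) + g{\left(477 \right)} = \left(20752 + 0\right) + 14884 = 20752 + 14884 = 35636$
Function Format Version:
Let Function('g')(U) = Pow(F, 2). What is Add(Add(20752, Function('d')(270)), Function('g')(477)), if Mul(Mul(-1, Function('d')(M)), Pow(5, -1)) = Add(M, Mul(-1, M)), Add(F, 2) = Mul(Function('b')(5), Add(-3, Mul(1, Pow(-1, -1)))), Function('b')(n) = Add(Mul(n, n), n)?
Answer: 35636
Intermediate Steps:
Function('b')(n) = Add(n, Pow(n, 2)) (Function('b')(n) = Add(Pow(n, 2), n) = Add(n, Pow(n, 2)))
F = -122 (F = Add(-2, Mul(Mul(5, Add(1, 5)), Add(-3, Mul(1, Pow(-1, -1))))) = Add(-2, Mul(Mul(5, 6), Add(-3, Mul(1, -1)))) = Add(-2, Mul(30, Add(-3, -1))) = Add(-2, Mul(30, -4)) = Add(-2, -120) = -122)
Function('d')(M) = 0 (Function('d')(M) = Mul(-5, Add(M, Mul(-1, M))) = Mul(-5, 0) = 0)
Function('g')(U) = 14884 (Function('g')(U) = Pow(-122, 2) = 14884)
Add(Add(20752, Function('d')(270)), Function('g')(477)) = Add(Add(20752, 0), 14884) = Add(20752, 14884) = 35636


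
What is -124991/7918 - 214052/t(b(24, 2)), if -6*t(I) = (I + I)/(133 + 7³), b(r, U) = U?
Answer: 1210132582513/7918 ≈ 1.5283e+8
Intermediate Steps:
t(I) = -I/1428 (t(I) = -(I + I)/(6*(133 + 7³)) = -2*I/(6*(133 + 343)) = -2*I/(6*476) = -I/1428)
-124991/7918 - 214052/t(b(24, 2)) = -124991/7918 - 214052/((-1/1428*2)) = -124991*1/7918 - 214052/(-1/714) = -124991/7918 - 214052*(-714) = -124991/7918 + 152833128 = 1210132582513/7918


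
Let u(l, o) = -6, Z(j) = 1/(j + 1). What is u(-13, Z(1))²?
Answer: 36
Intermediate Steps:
Z(j) = 1/(1 + j)
u(-13, Z(1))² = (-6)² = 36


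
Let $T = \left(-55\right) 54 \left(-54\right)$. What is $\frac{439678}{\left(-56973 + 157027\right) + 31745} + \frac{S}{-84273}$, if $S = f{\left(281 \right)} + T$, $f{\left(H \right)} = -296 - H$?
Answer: $\frac{253827119}{176303129} \approx 1.4397$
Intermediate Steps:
$T = 160380$ ($T = \left(-2970\right) \left(-54\right) = 160380$)
$S = 159803$ ($S = \left(-296 - 281\right) + 160380 = -577 + 160380 = 159803$)
$\frac{439678}{\left(-56973 + 157027\right) + 31745} + \frac{S}{-84273} = \frac{439678}{\left(-56973 + 157027\right) + 31745} + \frac{159803}{-84273} = \frac{439678}{100054 + 31745} + 159803 \left(- \frac{1}{84273}\right) = \frac{439678}{131799} - \frac{22829}{12039} = \frac{253827119}{176303129}$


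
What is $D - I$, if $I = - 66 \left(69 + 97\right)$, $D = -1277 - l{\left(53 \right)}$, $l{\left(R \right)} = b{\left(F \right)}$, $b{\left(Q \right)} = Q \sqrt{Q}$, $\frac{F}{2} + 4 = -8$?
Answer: $9679 + 48 i \sqrt{6} \approx 9679.0 + 117.58 i$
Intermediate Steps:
$F = -24$ ($F = -8 + 2 \left(-8\right) = -8 - 16 = -24$)
$b{\left(Q \right)} = Q^{\frac{3}{2}}$
$l{\left(R \right)} = - 48 i \sqrt{6}$ ($l{\left(R \right)} = \left(-24\right)^{\frac{3}{2}} = - 48 i \sqrt{6}$)
$D = -1277 + 48 i \sqrt{6}$ ($D = -1277 - - 48 i \sqrt{6} = -1277 + 48 i \sqrt{6} \approx -1277.0 + 117.58 i$)
$I = -10956$ ($I = \left(-66\right) 166 = -10956$)
$D - I = \left(-1277 + 48 i \sqrt{6}\right) - -10956 = \left(-1277 + 48 i \sqrt{6}\right) + 10956 = 9679 + 48 i \sqrt{6}$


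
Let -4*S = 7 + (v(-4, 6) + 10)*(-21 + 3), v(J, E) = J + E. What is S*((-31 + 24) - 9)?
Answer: -836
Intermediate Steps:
v(J, E) = E + J
S = 209/4 (S = -(7 + ((6 - 4) + 10)*(-21 + 3))/4 = -(7 + (2 + 10)*(-18))/4 = -(7 + 12*(-18))/4 = -(7 - 216)/4 = -1/4*(-209) = 209/4 ≈ 52.250)
S*((-31 + 24) - 9) = 209*((-31 + 24) - 9)/4 = 209*(-7 - 9)/4 = (209/4)*(-16) = -836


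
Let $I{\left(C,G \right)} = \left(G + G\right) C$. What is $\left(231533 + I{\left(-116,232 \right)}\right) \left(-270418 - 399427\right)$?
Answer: $-119037485105$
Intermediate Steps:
$I{\left(C,G \right)} = 2 C G$ ($I{\left(C,G \right)} = 2 G C = 2 C G$)
$\left(231533 + I{\left(-116,232 \right)}\right) \left(-270418 - 399427\right) = \left(231533 + 2 \left(-116\right) 232\right) \left(-270418 - 399427\right) = \left(231533 - 53824\right) \left(-669845\right) = 177709 \left(-669845\right) = -119037485105$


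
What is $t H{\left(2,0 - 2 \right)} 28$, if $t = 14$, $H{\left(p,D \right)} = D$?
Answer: $-784$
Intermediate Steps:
$t H{\left(2,0 - 2 \right)} 28 = 14 \left(0 - 2\right) 28 = 14 \left(-2\right) 28 = \left(-28\right) 28 = -784$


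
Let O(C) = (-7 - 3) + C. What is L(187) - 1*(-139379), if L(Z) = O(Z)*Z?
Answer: 172478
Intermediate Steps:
O(C) = -10 + C
L(Z) = Z*(-10 + Z) (L(Z) = (-10 + Z)*Z = Z*(-10 + Z))
L(187) - 1*(-139379) = 187*(-10 + 187) - 1*(-139379) = 187*177 + 139379 = 33099 + 139379 = 172478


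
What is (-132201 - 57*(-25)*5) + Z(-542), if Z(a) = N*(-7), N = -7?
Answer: -125027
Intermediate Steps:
Z(a) = 49 (Z(a) = -7*(-7) = 49)
(-132201 - 57*(-25)*5) + Z(-542) = (-132201 - 57*(-25)*5) + 49 = (-132201 + 1425*5) + 49 = (-132201 + 7125) + 49 = -125076 + 49 = -125027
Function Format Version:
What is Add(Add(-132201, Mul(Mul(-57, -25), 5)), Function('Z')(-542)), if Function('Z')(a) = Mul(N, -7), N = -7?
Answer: -125027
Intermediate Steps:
Function('Z')(a) = 49 (Function('Z')(a) = Mul(-7, -7) = 49)
Add(Add(-132201, Mul(Mul(-57, -25), 5)), Function('Z')(-542)) = Add(Add(-132201, Mul(Mul(-57, -25), 5)), 49) = Add(Add(-132201, Mul(1425, 5)), 49) = Add(Add(-132201, 7125), 49) = Add(-125076, 49) = -125027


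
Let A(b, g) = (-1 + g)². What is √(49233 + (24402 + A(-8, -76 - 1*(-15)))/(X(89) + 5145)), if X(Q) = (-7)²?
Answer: 4*√423576742/371 ≈ 221.90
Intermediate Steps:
X(Q) = 49
√(49233 + (24402 + A(-8, -76 - 1*(-15)))/(X(89) + 5145)) = √(49233 + (24402 + (-1 + (-76 - 1*(-15)))²)/(49 + 5145)) = √(49233 + (24402 + (-1 + (-76 + 15))²)/5194) = √(49233 + (24402 + (-1 - 61)²)*(1/5194)) = √(49233 + (24402 + (-62)²)*(1/5194)) = √(49233 + (24402 + 3844)*(1/5194)) = √(49233 + 28246*(1/5194)) = √(49233 + 14123/2597) = √(127872224/2597) = 4*√423576742/371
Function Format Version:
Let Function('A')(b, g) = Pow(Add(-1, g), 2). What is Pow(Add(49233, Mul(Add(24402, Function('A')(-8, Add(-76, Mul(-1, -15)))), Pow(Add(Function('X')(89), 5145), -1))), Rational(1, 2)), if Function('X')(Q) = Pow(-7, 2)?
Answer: Mul(Rational(4, 371), Pow(423576742, Rational(1, 2))) ≈ 221.90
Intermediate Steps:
Function('X')(Q) = 49
Pow(Add(49233, Mul(Add(24402, Function('A')(-8, Add(-76, Mul(-1, -15)))), Pow(Add(Function('X')(89), 5145), -1))), Rational(1, 2)) = Pow(Add(49233, Mul(Add(24402, Pow(Add(-1, Add(-76, Mul(-1, -15))), 2)), Pow(Add(49, 5145), -1))), Rational(1, 2)) = Pow(Add(49233, Mul(Add(24402, Pow(Add(-1, Add(-76, 15)), 2)), Pow(5194, -1))), Rational(1, 2)) = Pow(Add(49233, Mul(Add(24402, Pow(Add(-1, -61), 2)), Rational(1, 5194))), Rational(1, 2)) = Pow(Add(49233, Mul(Add(24402, Pow(-62, 2)), Rational(1, 5194))), Rational(1, 2)) = Pow(Add(49233, Mul(Add(24402, 3844), Rational(1, 5194))), Rational(1, 2)) = Pow(Add(49233, Mul(28246, Rational(1, 5194))), Rational(1, 2)) = Pow(Add(49233, Rational(14123, 2597)), Rational(1, 2)) = Pow(Rational(127872224, 2597), Rational(1, 2)) = Mul(Rational(4, 371), Pow(423576742, Rational(1, 2)))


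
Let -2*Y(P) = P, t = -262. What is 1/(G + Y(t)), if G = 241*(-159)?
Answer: -1/38188 ≈ -2.6186e-5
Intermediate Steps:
Y(P) = -P/2
G = -38319
1/(G + Y(t)) = 1/(-38319 - 1/2*(-262)) = 1/(-38319 + 131) = 1/(-38188) = -1/38188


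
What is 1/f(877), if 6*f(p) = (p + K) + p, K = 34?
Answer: 1/298 ≈ 0.0033557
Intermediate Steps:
f(p) = 17/3 + p/3 (f(p) = ((p + 34) + p)/6 = ((34 + p) + p)/6 = (34 + 2*p)/6 = 17/3 + p/3)
1/f(877) = 1/(17/3 + (⅓)*877) = 1/(17/3 + 877/3) = 1/298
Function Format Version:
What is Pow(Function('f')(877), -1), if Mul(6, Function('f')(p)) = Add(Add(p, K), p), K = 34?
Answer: Rational(1, 298) ≈ 0.0033557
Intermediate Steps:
Function('f')(p) = Add(Rational(17, 3), Mul(Rational(1, 3), p)) (Function('f')(p) = Mul(Rational(1, 6), Add(Add(p, 34), p)) = Mul(Rational(1, 6), Add(Add(34, p), p)) = Mul(Rational(1, 6), Add(34, Mul(2, p))) = Add(Rational(17, 3), Mul(Rational(1, 3), p)))
Pow(Function('f')(877), -1) = Pow(Add(Rational(17, 3), Mul(Rational(1, 3), 877)), -1) = Pow(Add(Rational(17, 3), Rational(877, 3)), -1) = Pow(298, -1) = Rational(1, 298)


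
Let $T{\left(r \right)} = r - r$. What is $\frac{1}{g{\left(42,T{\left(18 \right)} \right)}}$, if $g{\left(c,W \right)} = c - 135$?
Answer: $- \frac{1}{93} \approx -0.010753$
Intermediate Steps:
$T{\left(r \right)} = 0$
$g{\left(c,W \right)} = -135 + c$ ($g{\left(c,W \right)} = c - 135 = -135 + c$)
$\frac{1}{g{\left(42,T{\left(18 \right)} \right)}} = \frac{1}{-135 + 42} = \frac{1}{-93} = - \frac{1}{93}$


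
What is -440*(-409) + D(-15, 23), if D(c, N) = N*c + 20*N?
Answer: 180075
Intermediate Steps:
D(c, N) = 20*N + N*c
-440*(-409) + D(-15, 23) = -440*(-409) + 23*(20 - 15) = 179960 + 23*5 = 179960 + 115 = 180075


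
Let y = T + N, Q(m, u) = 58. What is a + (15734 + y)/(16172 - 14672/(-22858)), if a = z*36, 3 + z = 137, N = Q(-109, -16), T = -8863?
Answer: 891733477717/184837124 ≈ 4824.4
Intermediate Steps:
N = 58
z = 134 (z = -3 + 137 = 134)
y = -8805 (y = -8863 + 58 = -8805)
a = 4824 (a = 134*36 = 4824)
a + (15734 + y)/(16172 - 14672/(-22858)) = 4824 + (15734 - 8805)/(16172 - 14672/(-22858)) = 4824 + 6929/(16172 - 14672*(-1/22858)) = 4824 + 6929/(16172 + 7336/11429) = 4824 + 6929/(184837124/11429) = 4824 + 6929*(11429/184837124) = 4824 + 79191541/184837124 = 891733477717/184837124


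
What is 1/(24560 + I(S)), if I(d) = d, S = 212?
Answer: 1/24772 ≈ 4.0368e-5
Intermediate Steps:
1/(24560 + I(S)) = 1/(24560 + 212) = 1/24772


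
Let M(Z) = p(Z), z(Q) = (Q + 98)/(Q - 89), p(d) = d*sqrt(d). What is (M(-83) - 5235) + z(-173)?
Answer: -1371495/262 - 83*I*sqrt(83) ≈ -5234.7 - 756.17*I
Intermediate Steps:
p(d) = d**(3/2)
z(Q) = (98 + Q)/(-89 + Q)
M(Z) = Z**(3/2)
(M(-83) - 5235) + z(-173) = ((-83)**(3/2) - 5235) + (98 - 173)/(-89 - 173) = (-83*I*sqrt(83) - 5235) - 75/(-262) = (-5235 - 83*I*sqrt(83)) - 1/262*(-75) = (-5235 - 83*I*sqrt(83)) + 75/262 = -1371495/262 - 83*I*sqrt(83)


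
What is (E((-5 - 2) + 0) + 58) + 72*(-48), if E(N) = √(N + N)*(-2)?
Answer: -3398 - 2*I*√14 ≈ -3398.0 - 7.4833*I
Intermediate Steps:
E(N) = -2*√2*√N (E(N) = √(2*N)*(-2) = (√2*√N)*(-2) = -2*√2*√N)
(E((-5 - 2) + 0) + 58) + 72*(-48) = (-2*√2*√((-5 - 2) + 0) + 58) + 72*(-48) = (-2*√2*√(-7 + 0) + 58) - 3456 = (-2*√2*√(-7) + 58) - 3456 = (-2*√2*I*√7 + 58) - 3456 = (-2*I*√14 + 58) - 3456 = (58 - 2*I*√14) - 3456 = -3398 - 2*I*√14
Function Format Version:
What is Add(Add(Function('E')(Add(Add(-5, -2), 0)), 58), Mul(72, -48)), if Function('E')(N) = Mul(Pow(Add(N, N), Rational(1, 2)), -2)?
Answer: Add(-3398, Mul(-2, I, Pow(14, Rational(1, 2)))) ≈ Add(-3398.0, Mul(-7.4833, I))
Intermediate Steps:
Function('E')(N) = Mul(-2, Pow(2, Rational(1, 2)), Pow(N, Rational(1, 2))) (Function('E')(N) = Mul(Pow(Mul(2, N), Rational(1, 2)), -2) = Mul(Mul(Pow(2, Rational(1, 2)), Pow(N, Rational(1, 2))), -2) = Mul(-2, Pow(2, Rational(1, 2)), Pow(N, Rational(1, 2))))
Add(Add(Function('E')(Add(Add(-5, -2), 0)), 58), Mul(72, -48)) = Add(Add(Mul(-2, Pow(2, Rational(1, 2)), Pow(Add(Add(-5, -2), 0), Rational(1, 2))), 58), Mul(72, -48)) = Add(Add(Mul(-2, Pow(2, Rational(1, 2)), Pow(Add(-7, 0), Rational(1, 2))), 58), -3456) = Add(Add(Mul(-2, Pow(2, Rational(1, 2)), Pow(-7, Rational(1, 2))), 58), -3456) = Add(Add(Mul(-2, Pow(2, Rational(1, 2)), Mul(I, Pow(7, Rational(1, 2)))), 58), -3456) = Add(Add(Mul(-2, I, Pow(14, Rational(1, 2))), 58), -3456) = Add(Add(58, Mul(-2, I, Pow(14, Rational(1, 2)))), -3456) = Add(-3398, Mul(-2, I, Pow(14, Rational(1, 2))))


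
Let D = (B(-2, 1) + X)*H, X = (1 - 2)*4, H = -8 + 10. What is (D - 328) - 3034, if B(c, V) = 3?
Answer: -3364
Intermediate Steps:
H = 2
X = -4 (X = -1*4 = -4)
D = -2 (D = (3 - 4)*2 = -1*2 = -2)
(D - 328) - 3034 = (-2 - 328) - 3034 = -330 - 3034 = -3364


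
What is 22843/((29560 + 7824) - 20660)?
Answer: 22843/16724 ≈ 1.3659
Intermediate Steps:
22843/((29560 + 7824) - 20660) = 22843/(37384 - 20660) = 22843/16724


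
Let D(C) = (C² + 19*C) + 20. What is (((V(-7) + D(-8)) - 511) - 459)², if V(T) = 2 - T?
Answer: 1058841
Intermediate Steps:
D(C) = 20 + C² + 19*C
(((V(-7) + D(-8)) - 511) - 459)² = ((((2 - 1*(-7)) + (20 + (-8)² + 19*(-8))) - 511) - 459)² = ((((2 + 7) + (20 + 64 - 152)) - 511) - 459)² = (((9 - 68) - 511) - 459)² = ((-59 - 511) - 459)² = (-570 - 459)² = (-1029)² = 1058841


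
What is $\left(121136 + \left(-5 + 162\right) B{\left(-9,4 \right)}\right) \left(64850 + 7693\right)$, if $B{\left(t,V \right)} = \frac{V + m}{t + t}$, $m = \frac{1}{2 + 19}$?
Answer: $\frac{1106910979403}{126} \approx 8.785 \cdot 10^{9}$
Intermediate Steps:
$m = \frac{1}{21} \approx 0.047619$
$B{\left(t,V \right)} = \frac{\frac{1}{21} + V}{2 t}$ ($B{\left(t,V \right)} = \frac{V + \frac{1}{21}}{t + t} = \frac{\frac{1}{21} + V}{2 t}$)
$\left(121136 + \left(-5 + 162\right) B{\left(-9,4 \right)}\right) \left(64850 + 7693\right) = \left(121136 + \left(-5 + 162\right) \frac{1 + 21 \cdot 4}{42 \left(-9\right)}\right) \left(64850 + 7693\right) = \left(121136 + 157 \cdot \frac{1}{42} \left(- \frac{1}{9}\right) \left(1 + 84\right)\right) 72543 = \left(121136 + 157 \cdot \frac{1}{42} \left(- \frac{1}{9}\right) 85\right) 72543 = \left(121136 + 157 \left(- \frac{85}{378}\right)\right) 72543 = \left(121136 - \frac{13345}{378}\right) 72543 = \frac{45776063}{378} \cdot 72543 = \frac{1106910979403}{126}$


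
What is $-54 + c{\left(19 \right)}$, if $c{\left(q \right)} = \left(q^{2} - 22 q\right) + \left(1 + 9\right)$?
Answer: $-101$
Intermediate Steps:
$c{\left(q \right)} = 10 + q^{2} - 22 q$ ($c{\left(q \right)} = \left(q^{2} - 22 q\right) + 10 = 10 + q^{2} - 22 q$)
$-54 + c{\left(19 \right)} = -54 + \left(10 + 19^{2} - 418\right) = -54 + \left(10 + 361 - 418\right) = -54 - 47 = -101$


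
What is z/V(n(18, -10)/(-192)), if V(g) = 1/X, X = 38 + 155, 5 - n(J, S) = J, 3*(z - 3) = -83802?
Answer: -5390683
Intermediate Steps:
z = -27931 (z = 3 + (1/3)*(-83802) = 3 - 27934 = -27931)
n(J, S) = 5 - J
X = 193
V(g) = 1/193
z/V(n(18, -10)/(-192)) = -27931/1/193 = -27931*193 = -5390683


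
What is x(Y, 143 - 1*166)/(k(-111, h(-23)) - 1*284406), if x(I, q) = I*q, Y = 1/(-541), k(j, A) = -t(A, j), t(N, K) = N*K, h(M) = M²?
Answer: -23/122096667 ≈ -1.8838e-7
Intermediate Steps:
t(N, K) = K*N
k(j, A) = -A*j (k(j, A) = -j*A = -A*j)
Y = -1/541 ≈ -0.0018484
x(Y, 143 - 1*166)/(k(-111, h(-23)) - 1*284406) = (-(143 - 1*166)/541)/(-1*(-23)²*(-111) - 1*284406) = (-(143 - 166)/541)/(-1*529*(-111) - 284406) = (-1/541*(-23))/(58719 - 284406) = (23/541)/(-225687) = (23/541)*(-1/225687) = -23/122096667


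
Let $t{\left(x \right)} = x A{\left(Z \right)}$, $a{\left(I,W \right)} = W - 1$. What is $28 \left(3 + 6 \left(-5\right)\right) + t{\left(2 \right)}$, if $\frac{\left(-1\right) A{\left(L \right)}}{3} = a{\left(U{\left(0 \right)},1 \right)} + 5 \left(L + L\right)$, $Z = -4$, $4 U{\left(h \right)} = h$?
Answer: $-516$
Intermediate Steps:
$U{\left(h \right)} = \frac{h}{4}$
$a{\left(I,W \right)} = -1 + W$ ($a{\left(I,W \right)} = W - 1 = -1 + W$)
$A{\left(L \right)} = - 30 L$ ($A{\left(L \right)} = - 3 \left(\left(-1 + 1\right) + 5 \left(L + L\right)\right) = - 3 \left(0 + 5 \cdot 2 L\right) = - 3 \left(0 + 10 L\right) = - 3 \cdot 10 L = - 30 L$)
$t{\left(x \right)} = 120 x$ ($t{\left(x \right)} = x \left(\left(-30\right) \left(-4\right)\right) = x 120 = 120 x$)
$28 \left(3 + 6 \left(-5\right)\right) + t{\left(2 \right)} = 28 \left(3 + 6 \left(-5\right)\right) + 120 \cdot 2 = 28 \left(3 - 30\right) + 240 = 28 \left(-27\right) + 240 = -756 + 240 = -516$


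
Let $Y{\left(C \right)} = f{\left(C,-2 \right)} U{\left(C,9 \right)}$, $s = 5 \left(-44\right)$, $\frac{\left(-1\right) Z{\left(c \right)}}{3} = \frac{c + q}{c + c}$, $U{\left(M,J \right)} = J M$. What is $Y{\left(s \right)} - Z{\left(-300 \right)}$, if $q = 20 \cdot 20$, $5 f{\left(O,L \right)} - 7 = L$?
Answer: $- \frac{3961}{2} \approx -1980.5$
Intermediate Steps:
$f{\left(O,L \right)} = \frac{7}{5} + \frac{L}{5}$
$q = 400$
$Z{\left(c \right)} = - \frac{3 \left(400 + c\right)}{2 c}$ ($Z{\left(c \right)} = - 3 \frac{c + 400}{c + c} = - 3 \frac{400 + c}{2 c} = - \frac{3 \left(400 + c\right)}{2 c}$)
$s = -220$
$Y{\left(C \right)} = 9 C$ ($Y{\left(C \right)} = \left(\frac{7}{5} + \frac{1}{5} \left(-2\right)\right) 9 C = \left(\frac{7}{5} - \frac{2}{5}\right) 9 C = 1 \cdot 9 C = 9 C$)
$Y{\left(s \right)} - Z{\left(-300 \right)} = 9 \left(-220\right) - \left(- \frac{3}{2} - \frac{600}{-300}\right) = -1980 - \left(- \frac{3}{2} - -2\right) = -1980 - \left(- \frac{3}{2} + 2\right) = -1980 - \frac{1}{2} = - \frac{3961}{2}$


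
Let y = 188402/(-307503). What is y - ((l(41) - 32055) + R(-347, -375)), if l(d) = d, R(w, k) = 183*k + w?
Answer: 31053309556/307503 ≈ 1.0099e+5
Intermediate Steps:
R(w, k) = w + 183*k
y = -188402/307503 (y = 188402*(-1/307503) = -188402/307503 ≈ -0.61268)
y - ((l(41) - 32055) + R(-347, -375)) = -188402/307503 - ((41 - 32055) + (-347 + 183*(-375))) = -188402/307503 - (-32014 + (-347 - 68625)) = -188402/307503 - (-32014 - 68972) = -188402/307503 - 1*(-100986) = -188402/307503 + 100986 = 31053309556/307503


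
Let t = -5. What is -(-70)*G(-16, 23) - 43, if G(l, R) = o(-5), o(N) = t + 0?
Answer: -393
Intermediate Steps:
o(N) = -5 (o(N) = -5 + 0 = -5)
G(l, R) = -5
-(-70)*G(-16, 23) - 43 = -(-70)*(-5) - 43 = -70*5 - 43 = -350 - 43 = -393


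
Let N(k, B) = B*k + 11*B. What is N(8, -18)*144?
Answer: -49248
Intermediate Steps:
N(k, B) = 11*B + B*k
N(8, -18)*144 = -18*(11 + 8)*144 = -18*19*144 = -342*144 = -49248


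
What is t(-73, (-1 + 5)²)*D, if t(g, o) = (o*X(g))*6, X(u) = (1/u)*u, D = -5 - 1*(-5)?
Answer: 0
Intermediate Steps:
D = 0 (D = -5 + 5 = 0)
X(u) = 1 (X(u) = u/u = 1)
t(g, o) = 6*o (t(g, o) = (o*1)*6 = o*6 = 6*o)
t(-73, (-1 + 5)²)*D = (6*(-1 + 5)²)*0 = (6*4²)*0 = (6*16)*0 = 96*0 = 0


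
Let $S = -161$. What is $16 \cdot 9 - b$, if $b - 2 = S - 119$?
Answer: $422$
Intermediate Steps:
$b = -278$ ($b = 2 - 280 = -278$)
$16 \cdot 9 - b = 16 \cdot 9 - -278 = 144 + 278 = 422$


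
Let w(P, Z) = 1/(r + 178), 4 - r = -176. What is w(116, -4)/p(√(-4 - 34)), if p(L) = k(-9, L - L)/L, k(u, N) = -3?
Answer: -I*√38/1074 ≈ -0.0057397*I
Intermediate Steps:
r = 180 (r = 4 - 1*(-176) = 4 + 176 = 180)
w(P, Z) = 1/358 (w(P, Z) = 1/(180 + 178) = 1/358)
p(L) = -3/L
w(116, -4)/p(√(-4 - 34)) = 1/(358*((-3/√(-4 - 34)))) = 1/(358*((-3*(-I*√38/38)))) = 1/(358*((-(-3)*I*√38/38))) = 1/(358*((3*I*√38/38))) = (-I*√38/3)/358 = -I*√38/1074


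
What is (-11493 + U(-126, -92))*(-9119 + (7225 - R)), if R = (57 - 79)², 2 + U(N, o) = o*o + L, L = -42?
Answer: 7307594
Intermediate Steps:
U(N, o) = -44 + o² (U(N, o) = -2 + (o*o - 42) = -2 + (o² - 42) = -2 + (-42 + o²) = -44 + o²)
R = 484 (R = (-22)² = 484)
(-11493 + U(-126, -92))*(-9119 + (7225 - R)) = (-11493 + (-44 + (-92)²))*(-9119 + (7225 - 1*484)) = (-11493 + (-44 + 8464))*(-9119 + (7225 - 484)) = (-11493 + 8420)*(-9119 + 6741) = -3073*(-2378) = 7307594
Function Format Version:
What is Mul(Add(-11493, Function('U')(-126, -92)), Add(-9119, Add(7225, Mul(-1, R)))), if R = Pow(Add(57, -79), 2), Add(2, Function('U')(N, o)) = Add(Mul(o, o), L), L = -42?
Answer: 7307594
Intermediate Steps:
Function('U')(N, o) = Add(-44, Pow(o, 2)) (Function('U')(N, o) = Add(-2, Add(Mul(o, o), -42)) = Add(-2, Add(Pow(o, 2), -42)) = Add(-2, Add(-42, Pow(o, 2))) = Add(-44, Pow(o, 2)))
R = 484 (R = Pow(-22, 2) = 484)
Mul(Add(-11493, Function('U')(-126, -92)), Add(-9119, Add(7225, Mul(-1, R)))) = Mul(Add(-11493, Add(-44, Pow(-92, 2))), Add(-9119, Add(7225, Mul(-1, 484)))) = Mul(Add(-11493, Add(-44, 8464)), Add(-9119, Add(7225, -484))) = Mul(Add(-11493, 8420), Add(-9119, 6741)) = Mul(-3073, -2378) = 7307594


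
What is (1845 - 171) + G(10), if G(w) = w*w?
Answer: 1774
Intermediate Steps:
G(w) = w²
(1845 - 171) + G(10) = (1845 - 171) + 10² = 1674 + 100 = 1774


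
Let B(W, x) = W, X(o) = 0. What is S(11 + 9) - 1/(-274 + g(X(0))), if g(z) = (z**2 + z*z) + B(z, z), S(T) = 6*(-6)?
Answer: -9863/274 ≈ -35.996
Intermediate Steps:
S(T) = -36
g(z) = z + 2*z**2 (g(z) = (z**2 + z*z) + z = (z**2 + z**2) + z = 2*z**2 + z = z + 2*z**2)
S(11 + 9) - 1/(-274 + g(X(0))) = -36 - 1/(-274 + 0*(1 + 2*0)) = -36 - 1/(-274 + 0*(1 + 0)) = -36 - 1/(-274 + 0*1) = -36 - 1/(-274 + 0) = -36 - 1/(-274) = -36 - 1*(-1/274) = -36 + 1/274 = -9863/274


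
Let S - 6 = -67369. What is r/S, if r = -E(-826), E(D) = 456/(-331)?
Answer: -456/22297153 ≈ -2.0451e-5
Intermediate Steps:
S = -67363 (S = 6 - 67369 = -67363)
E(D) = -456/331 (E(D) = 456*(-1/331) = -456/331)
r = 456/331 (r = -1*(-456/331) = 456/331 ≈ 1.3776)
r/S = (456/331)/(-67363) = (456/331)*(-1/67363) = -456/22297153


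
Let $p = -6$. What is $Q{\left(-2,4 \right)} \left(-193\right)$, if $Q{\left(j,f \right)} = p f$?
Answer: $4632$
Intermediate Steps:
$Q{\left(j,f \right)} = - 6 f$
$Q{\left(-2,4 \right)} \left(-193\right) = \left(-6\right) 4 \left(-193\right) = \left(-24\right) \left(-193\right) = 4632$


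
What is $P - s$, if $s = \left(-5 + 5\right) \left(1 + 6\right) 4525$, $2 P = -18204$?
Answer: $-9102$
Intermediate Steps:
$P = -9102$ ($P = \frac{1}{2} \left(-18204\right) = -9102$)
$s = 0$ ($s = 0 \cdot 7 \cdot 4525 = 0 \cdot 4525 = 0$)
$P - s = -9102 - 0 = -9102 + 0 = -9102$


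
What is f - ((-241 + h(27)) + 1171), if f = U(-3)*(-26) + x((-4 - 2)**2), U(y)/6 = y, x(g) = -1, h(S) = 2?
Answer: -465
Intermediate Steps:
U(y) = 6*y
f = 467 (f = (6*(-3))*(-26) - 1 = -18*(-26) - 1 = 468 - 1 = 467)
f - ((-241 + h(27)) + 1171) = 467 - ((-241 + 2) + 1171) = 467 - (-239 + 1171) = 467 - 1*932 = 467 - 932 = -465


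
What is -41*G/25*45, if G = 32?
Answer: -11808/5 ≈ -2361.6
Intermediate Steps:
-41*G/25*45 = -1312/25*45 = -11808/5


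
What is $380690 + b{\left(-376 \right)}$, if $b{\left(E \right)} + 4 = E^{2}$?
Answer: $522062$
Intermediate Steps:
$b{\left(E \right)} = -4 + E^{2}$
$380690 + b{\left(-376 \right)} = 380690 - \left(4 - \left(-376\right)^{2}\right) = 380690 + \left(-4 + 141376\right) = 380690 + 141372 = 522062$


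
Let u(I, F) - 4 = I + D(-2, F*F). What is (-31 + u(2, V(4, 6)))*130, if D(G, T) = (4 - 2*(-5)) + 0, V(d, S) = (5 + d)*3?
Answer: -1430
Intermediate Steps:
V(d, S) = 15 + 3*d
D(G, T) = 14 (D(G, T) = (4 + 10) + 0 = 14 + 0 = 14)
u(I, F) = 18 + I (u(I, F) = 4 + (I + 14) = 4 + (14 + I) = 18 + I)
(-31 + u(2, V(4, 6)))*130 = (-31 + (18 + 2))*130 = (-31 + 20)*130 = -11*130 = -1430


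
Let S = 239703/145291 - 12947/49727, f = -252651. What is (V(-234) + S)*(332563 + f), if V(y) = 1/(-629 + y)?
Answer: 691727183258421240/6235076235691 ≈ 1.1094e+5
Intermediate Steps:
S = 10038628504/7224885557 (S = 239703*(1/145291) - 12947*1/49727 = 239703/145291 - 12947/49727 = 10038628504/7224885557 ≈ 1.3895)
(V(-234) + S)*(332563 + f) = (1/(-629 - 234) + 10038628504/7224885557)*(332563 - 252651) = (1/(-863) + 10038628504/7224885557)*79912 = (-1/863 + 10038628504/7224885557)*79912 = (8656111513395/6235076235691)*79912 = 691727183258421240/6235076235691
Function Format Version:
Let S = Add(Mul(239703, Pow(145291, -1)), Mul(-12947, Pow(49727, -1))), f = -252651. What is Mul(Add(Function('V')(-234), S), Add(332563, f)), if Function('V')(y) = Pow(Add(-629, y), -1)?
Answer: Rational(691727183258421240, 6235076235691) ≈ 1.1094e+5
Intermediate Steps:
S = Rational(10038628504, 7224885557) (S = Add(Mul(239703, Rational(1, 145291)), Mul(-12947, Rational(1, 49727))) = Add(Rational(239703, 145291), Rational(-12947, 49727)) = Rational(10038628504, 7224885557) ≈ 1.3895)
Mul(Add(Function('V')(-234), S), Add(332563, f)) = Mul(Add(Pow(Add(-629, -234), -1), Rational(10038628504, 7224885557)), Add(332563, -252651)) = Mul(Add(Pow(-863, -1), Rational(10038628504, 7224885557)), 79912) = Mul(Add(Rational(-1, 863), Rational(10038628504, 7224885557)), 79912) = Mul(Rational(8656111513395, 6235076235691), 79912) = Rational(691727183258421240, 6235076235691)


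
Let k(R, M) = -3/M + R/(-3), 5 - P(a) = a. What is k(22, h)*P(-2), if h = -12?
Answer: -595/12 ≈ -49.583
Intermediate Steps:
P(a) = 5 - a
k(R, M) = -3/M - R/3 (k(R, M) = -3/M + R*(-1/3) = -3/M - R/3)
k(22, h)*P(-2) = (-3/(-12) - 1/3*22)*(5 - 1*(-2)) = (-3*(-1/12) - 22/3)*(5 + 2) = (1/4 - 22/3)*7 = -85/12*7 = -595/12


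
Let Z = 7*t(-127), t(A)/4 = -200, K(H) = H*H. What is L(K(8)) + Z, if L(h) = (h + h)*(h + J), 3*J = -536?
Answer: -60832/3 ≈ -20277.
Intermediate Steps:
J = -536/3 (J = (⅓)*(-536) = -536/3 ≈ -178.67)
K(H) = H²
t(A) = -800 (t(A) = 4*(-200) = -800)
L(h) = 2*h*(-536/3 + h) (L(h) = (h + h)*(h - 536/3) = (2*h)*(-536/3 + h) = 2*h*(-536/3 + h))
Z = -5600 (Z = 7*(-800) = -5600)
L(K(8)) + Z = (⅔)*8²*(-536 + 3*8²) - 5600 = (⅔)*64*(-536 + 3*64) - 5600 = (⅔)*64*(-536 + 192) - 5600 = (⅔)*64*(-344) - 5600 = -44032/3 - 5600 = -60832/3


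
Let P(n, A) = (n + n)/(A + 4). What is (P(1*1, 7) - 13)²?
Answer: 19881/121 ≈ 164.31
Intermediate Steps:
P(n, A) = 2*n/(4 + A) (P(n, A) = (2*n)/(4 + A) = 2*n/(4 + A))
(P(1*1, 7) - 13)² = (2*(1*1)/(4 + 7) - 13)² = (2*1/11 - 13)² = (2*1*(1/11) - 13)² = (2/11 - 13)² = (-141/11)² = 19881/121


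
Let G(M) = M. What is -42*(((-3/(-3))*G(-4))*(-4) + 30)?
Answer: -1932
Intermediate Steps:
-42*(((-3/(-3))*G(-4))*(-4) + 30) = -42*((-3/(-3)*(-4))*(-4) + 30) = -42*((-3*(-1/3)*(-4))*(-4) + 30) = -42*((1*(-4))*(-4) + 30) = -42*(-4*(-4) + 30) = -42*(16 + 30) = -42*46 = -1932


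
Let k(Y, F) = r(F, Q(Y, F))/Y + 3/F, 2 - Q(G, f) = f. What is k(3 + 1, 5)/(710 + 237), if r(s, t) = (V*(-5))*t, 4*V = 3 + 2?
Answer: 423/75760 ≈ 0.0055834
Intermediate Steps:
V = 5/4 (V = (3 + 2)/4 = (1/4)*5 = 5/4 ≈ 1.2500)
Q(G, f) = 2 - f
r(s, t) = -25*t/4 (r(s, t) = ((5/4)*(-5))*t = -25*t/4)
k(Y, F) = 3/F + (-25/2 + 25*F/4)/Y (k(Y, F) = (-25*(2 - F)/4)/Y + 3/F = (-25/2 + 25*F/4)/Y + 3/F = 3/F + (-25/2 + 25*F/4)/Y)
k(3 + 1, 5)/(710 + 237) = ((1/4)*(12*(3 + 1) + 25*5*(-2 + 5))/(5*(3 + 1)))/(710 + 237) = ((1/4)*(1/5)*(12*4 + 25*5*3)/4)/947 = ((1/4)*(1/5)*(1/4)*(48 + 375))*(1/947) = ((1/4)*(1/5)*(1/4)*423)*(1/947) = (423/80)*(1/947) = 423/75760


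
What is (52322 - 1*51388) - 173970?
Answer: -173036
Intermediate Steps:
(52322 - 1*51388) - 173970 = (52322 - 51388) - 173970 = 934 - 173970 = -173036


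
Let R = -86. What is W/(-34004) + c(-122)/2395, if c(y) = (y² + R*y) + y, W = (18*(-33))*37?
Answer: 455687163/40719790 ≈ 11.191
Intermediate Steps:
W = -21978 (W = -594*37 = -21978)
c(y) = y² - 85*y (c(y) = (y² - 86*y) + y = y² - 85*y)
W/(-34004) + c(-122)/2395 = -21978/(-34004) - 122*(-85 - 122)/2395 = -21978*(-1/34004) - 122*(-207)*(1/2395) = 10989/17002 + 25254*(1/2395) = 10989/17002 + 25254/2395 = 455687163/40719790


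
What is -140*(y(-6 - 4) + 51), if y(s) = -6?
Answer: -6300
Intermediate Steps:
-140*(y(-6 - 4) + 51) = -140*(-6 + 51) = -140*45 = -6300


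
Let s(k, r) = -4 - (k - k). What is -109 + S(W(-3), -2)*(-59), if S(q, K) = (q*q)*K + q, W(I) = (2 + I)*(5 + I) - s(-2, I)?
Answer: 245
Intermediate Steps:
s(k, r) = -4 (s(k, r) = -4 - 1*0 = -4 + 0 = -4)
W(I) = 4 + (2 + I)*(5 + I) (W(I) = (2 + I)*(5 + I) - 1*(-4) = (2 + I)*(5 + I) + 4 = 4 + (2 + I)*(5 + I))
S(q, K) = q + K*q**2 (S(q, K) = q**2*K + q = K*q**2 + q = q + K*q**2)
-109 + S(W(-3), -2)*(-59) = -109 + ((14 + (-3)**2 + 7*(-3))*(1 - 2*(14 + (-3)**2 + 7*(-3))))*(-59) = -109 + ((14 + 9 - 21)*(1 - 2*(14 + 9 - 21)))*(-59) = -109 + (2*(1 - 2*2))*(-59) = -109 + (2*(1 - 4))*(-59) = -109 + (2*(-3))*(-59) = -109 - 6*(-59) = -109 + 354 = 245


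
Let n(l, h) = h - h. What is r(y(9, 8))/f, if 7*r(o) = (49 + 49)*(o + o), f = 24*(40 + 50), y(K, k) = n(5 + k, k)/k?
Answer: 0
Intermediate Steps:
n(l, h) = 0
y(K, k) = 0 (y(K, k) = 0/k = 0)
f = 2160 (f = 24*90 = 2160)
r(o) = 28*o (r(o) = ((49 + 49)*(o + o))/7 = (98*(2*o))/7 = (196*o)/7 = 28*o)
r(y(9, 8))/f = (28*0)/2160 = 0*(1/2160) = 0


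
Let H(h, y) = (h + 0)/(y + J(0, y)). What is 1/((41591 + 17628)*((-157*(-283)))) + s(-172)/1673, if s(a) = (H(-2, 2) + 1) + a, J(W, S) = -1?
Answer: -455190572624/4401929657797 ≈ -0.10341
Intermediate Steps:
H(h, y) = h/(-1 + y) (H(h, y) = (h + 0)/(y - 1) = h/(-1 + y))
s(a) = -1 + a (s(a) = (-2/(-1 + 2) + 1) + a = (-2/1 + 1) + a = (-2*1 + 1) + a = (-2 + 1) + a = -1 + a)
1/((41591 + 17628)*((-157*(-283)))) + s(-172)/1673 = 1/((41591 + 17628)*((-157*(-283)))) + (-1 - 172)/1673 = 1/(59219*44431) - 173*1/1673 = (1/59219)*(1/44431) - 173/1673 = 1/2631159389 - 173/1673 = -455190572624/4401929657797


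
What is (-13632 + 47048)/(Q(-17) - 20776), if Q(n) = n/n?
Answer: -33416/20775 ≈ -1.6085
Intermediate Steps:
Q(n) = 1
(-13632 + 47048)/(Q(-17) - 20776) = (-13632 + 47048)/(1 - 20776) = 33416/(-20775) = 33416*(-1/20775) = -33416/20775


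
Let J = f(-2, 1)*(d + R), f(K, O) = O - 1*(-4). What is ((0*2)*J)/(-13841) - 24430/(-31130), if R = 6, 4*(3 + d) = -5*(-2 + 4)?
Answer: 2443/3113 ≈ 0.78477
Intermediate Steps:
f(K, O) = 4 + O (f(K, O) = O + 4 = 4 + O)
d = -11/2 (d = -3 + (-5*(-2 + 4))/4 = -3 + (-5*2)/4 = -3 + (¼)*(-10) = -3 - 5/2 = -11/2 ≈ -5.5000)
J = 5/2 (J = (4 + 1)*(-11/2 + 6) = 5*(½) = 5/2 ≈ 2.5000)
((0*2)*J)/(-13841) - 24430/(-31130) = ((0*2)*(5/2))/(-13841) - 24430/(-31130) = (0*(5/2))*(-1/13841) - 24430*(-1/31130) = 0*(-1/13841) + 2443/3113 = 0 + 2443/3113 = 2443/3113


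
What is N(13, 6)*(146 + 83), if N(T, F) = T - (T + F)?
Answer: -1374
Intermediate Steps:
N(T, F) = -F (N(T, F) = T - (F + T) = T + (-F - T) = -F)
N(13, 6)*(146 + 83) = (-1*6)*(146 + 83) = -6*229 = -1374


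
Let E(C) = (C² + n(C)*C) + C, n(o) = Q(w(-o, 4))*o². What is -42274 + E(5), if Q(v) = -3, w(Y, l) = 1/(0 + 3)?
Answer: -42619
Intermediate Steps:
w(Y, l) = ⅓ (w(Y, l) = 1/3 = ⅓)
n(o) = -3*o²
E(C) = C + C² - 3*C³ (E(C) = (C² + (-3*C²)*C) + C = (C² - 3*C³) + C = C + C² - 3*C³)
-42274 + E(5) = -42274 + 5*(1 + 5 - 3*5²) = -42274 + 5*(1 + 5 - 3*25) = -42274 + 5*(1 + 5 - 75) = -42274 + 5*(-69) = -42274 - 345 = -42619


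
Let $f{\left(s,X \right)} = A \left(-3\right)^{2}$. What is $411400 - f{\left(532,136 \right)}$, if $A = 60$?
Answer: $410860$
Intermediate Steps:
$f{\left(s,X \right)} = 540$ ($f{\left(s,X \right)} = 60 \left(-3\right)^{2} = 60 \cdot 9 = 540$)
$411400 - f{\left(532,136 \right)} = 411400 - 540 = 410860$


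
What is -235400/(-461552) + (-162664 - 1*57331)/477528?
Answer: 679434935/13775250216 ≈ 0.049323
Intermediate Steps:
-235400/(-461552) + (-162664 - 1*57331)/477528 = -235400*(-1/461552) + (-162664 - 57331)*(1/477528) = 29425/57694 - 219995*1/477528 = 29425/57694 - 219995/477528 = 679434935/13775250216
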